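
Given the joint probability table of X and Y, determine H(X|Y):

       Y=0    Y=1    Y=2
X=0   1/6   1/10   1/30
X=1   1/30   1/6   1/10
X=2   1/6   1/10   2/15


H(X|Y) = Σ_y p(y) H(X|Y=y)
  p(Y=0) = 11/30, H(X|Y=0) = 1.3486
  p(Y=1) = 11/30, H(X|Y=1) = 1.5395
  p(Y=2) = 4/15, H(X|Y=2) = 1.4056
H(X|Y) = 0.3667×1.3486 + 0.3667×1.5395 + 0.2667×1.4056 = 1.4338 bits


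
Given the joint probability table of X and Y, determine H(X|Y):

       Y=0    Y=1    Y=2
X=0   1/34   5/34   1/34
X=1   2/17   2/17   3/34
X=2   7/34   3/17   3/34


H(X|Y) = Σ_y p(y) H(X|Y=y)
  p(Y=0) = 6/17, H(X|Y=0) = 1.2807
  p(Y=1) = 15/34, H(X|Y=1) = 1.5656
  p(Y=2) = 7/34, H(X|Y=2) = 1.4488
H(X|Y) = 0.3529×1.2807 + 0.4412×1.5656 + 0.2059×1.4488 = 1.4410 bits


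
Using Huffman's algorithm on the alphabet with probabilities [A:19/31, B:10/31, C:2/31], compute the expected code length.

Huffman tree construction:
Combine smallest probabilities repeatedly
Resulting codes:
  A: 1 (length 1)
  B: 01 (length 2)
  C: 00 (length 2)
Average length = Σ p(s) × length(s) = 1.3871 bits


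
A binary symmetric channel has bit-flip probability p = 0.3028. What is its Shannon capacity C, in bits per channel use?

For BSC with error probability p:
C = 1 - H(p) where H(p) is binary entropy
H(0.3028) = -0.3028 × log₂(0.3028) - 0.6972 × log₂(0.6972)
H(p) = 0.8847
C = 1 - 0.8847 = 0.1153 bits/use


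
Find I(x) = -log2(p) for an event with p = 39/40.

Information content I(x) = -log₂(p(x))
I = -log₂(39/40) = -log₂(0.9750)
I = 0.0365 bits


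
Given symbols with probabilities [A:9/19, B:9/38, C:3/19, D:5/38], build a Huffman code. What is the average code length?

Huffman tree construction:
Combine smallest probabilities repeatedly
Resulting codes:
  A: 0 (length 1)
  B: 10 (length 2)
  C: 111 (length 3)
  D: 110 (length 3)
Average length = Σ p(s) × length(s) = 1.8158 bits


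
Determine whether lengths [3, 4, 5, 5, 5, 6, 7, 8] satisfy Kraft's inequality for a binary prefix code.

Kraft inequality: Σ 2^(-l_i) ≤ 1 for prefix-free code
Calculating: 2^(-3) + 2^(-4) + 2^(-5) + 2^(-5) + 2^(-5) + 2^(-6) + 2^(-7) + 2^(-8)
= 0.125 + 0.0625 + 0.03125 + 0.03125 + 0.03125 + 0.015625 + 0.0078125 + 0.00390625
= 0.3086
Since 0.3086 ≤ 1, prefix-free code exists


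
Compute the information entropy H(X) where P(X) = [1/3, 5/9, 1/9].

H(X) = -Σ p(x) log₂ p(x)
  -1/3 × log₂(1/3) = 0.5283
  -5/9 × log₂(5/9) = 0.4711
  -1/9 × log₂(1/9) = 0.3522
H(X) = 1.3516 bits


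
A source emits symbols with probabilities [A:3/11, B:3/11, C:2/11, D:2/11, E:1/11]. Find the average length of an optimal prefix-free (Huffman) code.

Huffman tree construction:
Combine smallest probabilities repeatedly
Resulting codes:
  A: 01 (length 2)
  B: 10 (length 2)
  C: 111 (length 3)
  D: 00 (length 2)
  E: 110 (length 3)
Average length = Σ p(s) × length(s) = 2.2727 bits


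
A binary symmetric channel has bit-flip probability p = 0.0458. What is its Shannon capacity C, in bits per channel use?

For BSC with error probability p:
C = 1 - H(p) where H(p) is binary entropy
H(0.0458) = -0.0458 × log₂(0.0458) - 0.9542 × log₂(0.9542)
H(p) = 0.2683
C = 1 - 0.2683 = 0.7317 bits/use


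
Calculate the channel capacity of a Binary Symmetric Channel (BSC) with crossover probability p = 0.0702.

For BSC with error probability p:
C = 1 - H(p) where H(p) is binary entropy
H(0.0702) = -0.0702 × log₂(0.0702) - 0.9298 × log₂(0.9298)
H(p) = 0.3667
C = 1 - 0.3667 = 0.6333 bits/use


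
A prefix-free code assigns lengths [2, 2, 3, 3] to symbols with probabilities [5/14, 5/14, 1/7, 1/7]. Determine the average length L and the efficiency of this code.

Average length L = Σ p_i × l_i = 2.2857 bits
Entropy H = 1.8631 bits
Efficiency η = H/L × 100% = 81.51%


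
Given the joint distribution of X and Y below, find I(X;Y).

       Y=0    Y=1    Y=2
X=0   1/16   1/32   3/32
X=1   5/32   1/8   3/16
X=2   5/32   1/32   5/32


H(X) = 1.4948, H(Y) = 1.5052, H(X,Y) = 2.9658
I(X;Y) = H(X) + H(Y) - H(X,Y) = 0.0342 bits


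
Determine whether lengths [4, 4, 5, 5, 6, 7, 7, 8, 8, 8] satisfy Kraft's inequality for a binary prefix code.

Kraft inequality: Σ 2^(-l_i) ≤ 1 for prefix-free code
Calculating: 2^(-4) + 2^(-4) + 2^(-5) + 2^(-5) + 2^(-6) + 2^(-7) + 2^(-7) + 2^(-8) + 2^(-8) + 2^(-8)
= 0.0625 + 0.0625 + 0.03125 + 0.03125 + 0.015625 + 0.0078125 + 0.0078125 + 0.00390625 + 0.00390625 + 0.00390625
= 0.2305
Since 0.2305 ≤ 1, prefix-free code exists


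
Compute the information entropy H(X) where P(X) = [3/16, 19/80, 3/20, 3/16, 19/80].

H(X) = -Σ p(x) log₂ p(x)
  -3/16 × log₂(3/16) = 0.4528
  -19/80 × log₂(19/80) = 0.4926
  -3/20 × log₂(3/20) = 0.4105
  -3/16 × log₂(3/16) = 0.4528
  -19/80 × log₂(19/80) = 0.4926
H(X) = 2.3013 bits


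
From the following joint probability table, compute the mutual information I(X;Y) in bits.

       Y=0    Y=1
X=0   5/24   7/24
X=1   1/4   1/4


H(X) = 1.0000, H(Y) = 0.9950, H(X,Y) = 1.9899
I(X;Y) = H(X) + H(Y) - H(X,Y) = 0.0051 bits


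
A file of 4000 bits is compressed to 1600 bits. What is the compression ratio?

Compression ratio = Original / Compressed
= 4000 / 1600 = 2.50:1


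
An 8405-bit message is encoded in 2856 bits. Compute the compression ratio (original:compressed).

Compression ratio = Original / Compressed
= 8405 / 2856 = 2.94:1


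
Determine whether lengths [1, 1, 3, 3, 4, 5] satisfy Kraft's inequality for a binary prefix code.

Kraft inequality: Σ 2^(-l_i) ≤ 1 for prefix-free code
Calculating: 2^(-1) + 2^(-1) + 2^(-3) + 2^(-3) + 2^(-4) + 2^(-5)
= 0.5 + 0.5 + 0.125 + 0.125 + 0.0625 + 0.03125
= 1.3438
Since 1.3438 > 1, prefix-free code does not exist


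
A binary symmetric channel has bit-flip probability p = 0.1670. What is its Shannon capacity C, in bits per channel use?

For BSC with error probability p:
C = 1 - H(p) where H(p) is binary entropy
H(0.1670) = -0.1670 × log₂(0.1670) - 0.8330 × log₂(0.8330)
H(p) = 0.6508
C = 1 - 0.6508 = 0.3492 bits/use


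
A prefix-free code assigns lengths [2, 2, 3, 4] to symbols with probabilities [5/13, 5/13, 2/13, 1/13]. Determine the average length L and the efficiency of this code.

Average length L = Σ p_i × l_i = 2.3077 bits
Entropy H = 1.7605 bits
Efficiency η = H/L × 100% = 76.29%


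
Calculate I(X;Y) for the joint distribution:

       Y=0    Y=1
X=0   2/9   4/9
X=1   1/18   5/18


H(X) = 0.9183, H(Y) = 0.8524, H(X,Y) = 1.7472
I(X;Y) = H(X) + H(Y) - H(X,Y) = 0.0235 bits


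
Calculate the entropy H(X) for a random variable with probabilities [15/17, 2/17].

H(X) = -Σ p(x) log₂ p(x)
  -15/17 × log₂(15/17) = 0.1593
  -2/17 × log₂(2/17) = 0.3632
H(X) = 0.5226 bits


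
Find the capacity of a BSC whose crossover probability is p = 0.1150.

For BSC with error probability p:
C = 1 - H(p) where H(p) is binary entropy
H(0.1150) = -0.1150 × log₂(0.1150) - 0.8850 × log₂(0.8850)
H(p) = 0.5148
C = 1 - 0.5148 = 0.4852 bits/use


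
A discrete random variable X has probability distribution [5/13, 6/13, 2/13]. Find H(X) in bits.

H(X) = -Σ p(x) log₂ p(x)
  -5/13 × log₂(5/13) = 0.5302
  -6/13 × log₂(6/13) = 0.5148
  -2/13 × log₂(2/13) = 0.4155
H(X) = 1.4605 bits


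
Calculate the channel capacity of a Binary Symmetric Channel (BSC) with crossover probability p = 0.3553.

For BSC with error probability p:
C = 1 - H(p) where H(p) is binary entropy
H(0.3553) = -0.3553 × log₂(0.3553) - 0.6447 × log₂(0.6447)
H(p) = 0.9387
C = 1 - 0.9387 = 0.0613 bits/use


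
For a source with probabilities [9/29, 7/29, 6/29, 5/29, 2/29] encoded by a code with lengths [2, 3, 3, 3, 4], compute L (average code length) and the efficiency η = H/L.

Average length L = Σ p_i × l_i = 2.7586 bits
Entropy H = 2.1925 bits
Efficiency η = H/L × 100% = 79.48%


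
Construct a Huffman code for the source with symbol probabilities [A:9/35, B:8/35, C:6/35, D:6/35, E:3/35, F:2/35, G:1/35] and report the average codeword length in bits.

Huffman tree construction:
Combine smallest probabilities repeatedly
Resulting codes:
  A: 10 (length 2)
  B: 01 (length 2)
  C: 110 (length 3)
  D: 111 (length 3)
  E: 000 (length 3)
  F: 0011 (length 4)
  G: 0010 (length 4)
Average length = Σ p(s) × length(s) = 2.6000 bits


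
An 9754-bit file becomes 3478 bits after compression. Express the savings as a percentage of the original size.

Space savings = (1 - Compressed/Original) × 100%
= (1 - 3478/9754) × 100%
= 64.34%


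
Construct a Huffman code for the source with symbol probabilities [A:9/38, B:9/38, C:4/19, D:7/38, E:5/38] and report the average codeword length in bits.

Huffman tree construction:
Combine smallest probabilities repeatedly
Resulting codes:
  A: 01 (length 2)
  B: 10 (length 2)
  C: 00 (length 2)
  D: 111 (length 3)
  E: 110 (length 3)
Average length = Σ p(s) × length(s) = 2.3158 bits


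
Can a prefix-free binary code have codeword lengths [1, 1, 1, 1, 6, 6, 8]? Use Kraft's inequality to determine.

Kraft inequality: Σ 2^(-l_i) ≤ 1 for prefix-free code
Calculating: 2^(-1) + 2^(-1) + 2^(-1) + 2^(-1) + 2^(-6) + 2^(-6) + 2^(-8)
= 0.5 + 0.5 + 0.5 + 0.5 + 0.015625 + 0.015625 + 0.00390625
= 2.0352
Since 2.0352 > 1, prefix-free code does not exist


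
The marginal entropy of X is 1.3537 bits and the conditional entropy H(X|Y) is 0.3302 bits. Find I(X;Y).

I(X;Y) = H(X) - H(X|Y)
I(X;Y) = 1.3537 - 0.3302 = 1.0235 bits


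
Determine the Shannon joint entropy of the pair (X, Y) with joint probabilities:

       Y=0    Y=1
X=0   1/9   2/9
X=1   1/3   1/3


H(X,Y) = -Σ p(x,y) log₂ p(x,y)
  p(0,0)=1/9: -0.1111 × log₂(0.1111) = 0.3522
  p(0,1)=2/9: -0.2222 × log₂(0.2222) = 0.4822
  p(1,0)=1/3: -0.3333 × log₂(0.3333) = 0.5283
  p(1,1)=1/3: -0.3333 × log₂(0.3333) = 0.5283
H(X,Y) = 1.8911 bits


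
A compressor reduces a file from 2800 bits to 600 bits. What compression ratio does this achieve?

Compression ratio = Original / Compressed
= 2800 / 600 = 4.67:1


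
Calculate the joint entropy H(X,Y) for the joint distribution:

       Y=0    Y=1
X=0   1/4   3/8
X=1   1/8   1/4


H(X,Y) = -Σ p(x,y) log₂ p(x,y)
  p(0,0)=1/4: -0.2500 × log₂(0.2500) = 0.5000
  p(0,1)=3/8: -0.3750 × log₂(0.3750) = 0.5306
  p(1,0)=1/8: -0.1250 × log₂(0.1250) = 0.3750
  p(1,1)=1/4: -0.2500 × log₂(0.2500) = 0.5000
H(X,Y) = 1.9056 bits


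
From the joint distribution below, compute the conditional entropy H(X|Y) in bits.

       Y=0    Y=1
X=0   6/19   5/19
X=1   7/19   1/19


H(X|Y) = Σ_y p(y) H(X|Y=y)
  p(Y=0) = 13/19, H(X|Y=0) = 0.9957
  p(Y=1) = 6/19, H(X|Y=1) = 0.6500
H(X|Y) = 0.6842×0.9957 + 0.3158×0.6500 = 0.8866 bits


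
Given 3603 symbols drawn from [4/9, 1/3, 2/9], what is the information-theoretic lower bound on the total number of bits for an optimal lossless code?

Entropy H = 1.5305 bits/symbol
Minimum bits = H × n = 1.5305 × 3603
= 5514.37 bits


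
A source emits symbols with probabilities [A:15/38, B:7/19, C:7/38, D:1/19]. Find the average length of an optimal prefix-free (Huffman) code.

Huffman tree construction:
Combine smallest probabilities repeatedly
Resulting codes:
  A: 0 (length 1)
  B: 11 (length 2)
  C: 101 (length 3)
  D: 100 (length 3)
Average length = Σ p(s) × length(s) = 1.8421 bits


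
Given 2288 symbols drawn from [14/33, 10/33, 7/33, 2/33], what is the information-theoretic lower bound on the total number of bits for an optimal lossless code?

Entropy H = 1.7664 bits/symbol
Minimum bits = H × n = 1.7664 × 2288
= 4041.53 bits


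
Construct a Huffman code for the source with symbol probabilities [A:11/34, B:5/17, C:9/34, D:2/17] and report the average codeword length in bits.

Huffman tree construction:
Combine smallest probabilities repeatedly
Resulting codes:
  A: 11 (length 2)
  B: 10 (length 2)
  C: 01 (length 2)
  D: 00 (length 2)
Average length = Σ p(s) × length(s) = 2.0000 bits


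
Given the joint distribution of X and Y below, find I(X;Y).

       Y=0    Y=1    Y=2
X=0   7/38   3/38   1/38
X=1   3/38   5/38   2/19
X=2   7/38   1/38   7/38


H(X) = 1.5722, H(Y) = 1.5365, H(X,Y) = 2.9302
I(X;Y) = H(X) + H(Y) - H(X,Y) = 0.1785 bits


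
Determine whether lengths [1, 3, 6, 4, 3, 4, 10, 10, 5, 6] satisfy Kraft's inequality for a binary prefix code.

Kraft inequality: Σ 2^(-l_i) ≤ 1 for prefix-free code
Calculating: 2^(-1) + 2^(-3) + 2^(-6) + 2^(-4) + 2^(-3) + 2^(-4) + 2^(-10) + 2^(-10) + 2^(-5) + 2^(-6)
= 0.5 + 0.125 + 0.015625 + 0.0625 + 0.125 + 0.0625 + 0.0009765625 + 0.0009765625 + 0.03125 + 0.015625
= 0.9395
Since 0.9395 ≤ 1, prefix-free code exists


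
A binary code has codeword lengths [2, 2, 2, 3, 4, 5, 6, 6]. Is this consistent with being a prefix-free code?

Kraft inequality: Σ 2^(-l_i) ≤ 1 for prefix-free code
Calculating: 2^(-2) + 2^(-2) + 2^(-2) + 2^(-3) + 2^(-4) + 2^(-5) + 2^(-6) + 2^(-6)
= 0.25 + 0.25 + 0.25 + 0.125 + 0.0625 + 0.03125 + 0.015625 + 0.015625
= 1.0000
Since 1.0000 ≤ 1, prefix-free code exists


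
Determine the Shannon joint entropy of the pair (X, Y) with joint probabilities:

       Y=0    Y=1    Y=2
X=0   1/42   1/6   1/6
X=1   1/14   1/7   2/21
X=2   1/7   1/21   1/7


H(X,Y) = -Σ p(x,y) log₂ p(x,y)
  p(0,0)=1/42: -0.0238 × log₂(0.0238) = 0.1284
  p(0,1)=1/6: -0.1667 × log₂(0.1667) = 0.4308
  p(0,2)=1/6: -0.1667 × log₂(0.1667) = 0.4308
  p(1,0)=1/14: -0.0714 × log₂(0.0714) = 0.2720
  p(1,1)=1/7: -0.1429 × log₂(0.1429) = 0.4011
  p(1,2)=2/21: -0.0952 × log₂(0.0952) = 0.3231
  p(2,0)=1/7: -0.1429 × log₂(0.1429) = 0.4011
  p(2,1)=1/21: -0.0476 × log₂(0.0476) = 0.2092
  p(2,2)=1/7: -0.1429 × log₂(0.1429) = 0.4011
H(X,Y) = 2.9974 bits


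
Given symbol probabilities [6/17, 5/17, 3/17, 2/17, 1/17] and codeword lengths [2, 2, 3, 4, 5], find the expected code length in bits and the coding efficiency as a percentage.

Average length L = Σ p_i × l_i = 2.5882 bits
Entropy H = 2.0949 bits
Efficiency η = H/L × 100% = 80.94%


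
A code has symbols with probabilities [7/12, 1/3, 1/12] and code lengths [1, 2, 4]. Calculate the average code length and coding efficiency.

Average length L = Σ p_i × l_i = 1.5833 bits
Entropy H = 1.2807 bits
Efficiency η = H/L × 100% = 80.88%


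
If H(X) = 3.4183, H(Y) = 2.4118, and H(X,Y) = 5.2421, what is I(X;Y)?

I(X;Y) = H(X) + H(Y) - H(X,Y)
I(X;Y) = 3.4183 + 2.4118 - 5.2421 = 0.588 bits


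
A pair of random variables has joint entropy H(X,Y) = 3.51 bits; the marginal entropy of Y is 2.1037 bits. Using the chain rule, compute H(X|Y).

Chain rule: H(X,Y) = H(X|Y) + H(Y)
H(X|Y) = H(X,Y) - H(Y) = 3.51 - 2.1037 = 1.4063 bits


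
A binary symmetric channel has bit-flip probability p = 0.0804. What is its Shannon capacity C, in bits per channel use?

For BSC with error probability p:
C = 1 - H(p) where H(p) is binary entropy
H(0.0804) = -0.0804 × log₂(0.0804) - 0.9196 × log₂(0.9196)
H(p) = 0.4036
C = 1 - 0.4036 = 0.5964 bits/use


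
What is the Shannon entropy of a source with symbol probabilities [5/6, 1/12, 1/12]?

H(X) = -Σ p(x) log₂ p(x)
  -5/6 × log₂(5/6) = 0.2192
  -1/12 × log₂(1/12) = 0.2987
  -1/12 × log₂(1/12) = 0.2987
H(X) = 0.8167 bits


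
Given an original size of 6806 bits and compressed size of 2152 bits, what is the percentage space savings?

Space savings = (1 - Compressed/Original) × 100%
= (1 - 2152/6806) × 100%
= 68.38%


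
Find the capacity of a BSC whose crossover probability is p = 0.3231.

For BSC with error probability p:
C = 1 - H(p) where H(p) is binary entropy
H(0.3231) = -0.3231 × log₂(0.3231) - 0.6769 × log₂(0.6769)
H(p) = 0.9077
C = 1 - 0.9077 = 0.0923 bits/use


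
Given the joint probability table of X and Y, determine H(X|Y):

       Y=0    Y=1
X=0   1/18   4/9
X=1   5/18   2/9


H(X|Y) = Σ_y p(y) H(X|Y=y)
  p(Y=0) = 1/3, H(X|Y=0) = 0.6500
  p(Y=1) = 2/3, H(X|Y=1) = 0.9183
H(X|Y) = 0.3333×0.6500 + 0.6667×0.9183 = 0.8289 bits


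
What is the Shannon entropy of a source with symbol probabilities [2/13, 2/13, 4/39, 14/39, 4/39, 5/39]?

H(X) = -Σ p(x) log₂ p(x)
  -2/13 × log₂(2/13) = 0.4155
  -2/13 × log₂(2/13) = 0.4155
  -4/39 × log₂(4/39) = 0.3370
  -14/39 × log₂(14/39) = 0.5306
  -4/39 × log₂(4/39) = 0.3370
  -5/39 × log₂(5/39) = 0.3799
H(X) = 2.4153 bits


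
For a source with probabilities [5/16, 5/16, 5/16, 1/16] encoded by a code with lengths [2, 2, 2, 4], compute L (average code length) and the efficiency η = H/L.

Average length L = Σ p_i × l_i = 2.1250 bits
Entropy H = 1.8232 bits
Efficiency η = H/L × 100% = 85.80%


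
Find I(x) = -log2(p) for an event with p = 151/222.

Information content I(x) = -log₂(p(x))
I = -log₂(151/222) = -log₂(0.6802)
I = 0.5560 bits


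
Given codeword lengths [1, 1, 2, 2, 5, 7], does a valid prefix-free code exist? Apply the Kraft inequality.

Kraft inequality: Σ 2^(-l_i) ≤ 1 for prefix-free code
Calculating: 2^(-1) + 2^(-1) + 2^(-2) + 2^(-2) + 2^(-5) + 2^(-7)
= 0.5 + 0.5 + 0.25 + 0.25 + 0.03125 + 0.0078125
= 1.5391
Since 1.5391 > 1, prefix-free code does not exist


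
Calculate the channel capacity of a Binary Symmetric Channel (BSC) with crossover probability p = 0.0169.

For BSC with error probability p:
C = 1 - H(p) where H(p) is binary entropy
H(0.0169) = -0.0169 × log₂(0.0169) - 0.9831 × log₂(0.9831)
H(p) = 0.1237
C = 1 - 0.1237 = 0.8763 bits/use


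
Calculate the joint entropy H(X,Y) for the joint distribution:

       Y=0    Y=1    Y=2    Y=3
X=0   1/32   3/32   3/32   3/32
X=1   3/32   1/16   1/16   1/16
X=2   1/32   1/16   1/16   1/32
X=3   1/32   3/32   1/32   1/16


H(X,Y) = -Σ p(x,y) log₂ p(x,y)
  p(0,0)=1/32: -0.0312 × log₂(0.0312) = 0.1562
  p(0,1)=3/32: -0.0938 × log₂(0.0938) = 0.3202
  p(0,2)=3/32: -0.0938 × log₂(0.0938) = 0.3202
  p(0,3)=3/32: -0.0938 × log₂(0.0938) = 0.3202
  p(1,0)=3/32: -0.0938 × log₂(0.0938) = 0.3202
  p(1,1)=1/16: -0.0625 × log₂(0.0625) = 0.2500
  p(1,2)=1/16: -0.0625 × log₂(0.0625) = 0.2500
  p(1,3)=1/16: -0.0625 × log₂(0.0625) = 0.2500
  p(2,0)=1/32: -0.0312 × log₂(0.0312) = 0.1562
  p(2,1)=1/16: -0.0625 × log₂(0.0625) = 0.2500
  p(2,2)=1/16: -0.0625 × log₂(0.0625) = 0.2500
  p(2,3)=1/32: -0.0312 × log₂(0.0312) = 0.1562
  p(3,0)=1/32: -0.0312 × log₂(0.0312) = 0.1562
  p(3,1)=3/32: -0.0938 × log₂(0.0938) = 0.3202
  p(3,2)=1/32: -0.0312 × log₂(0.0312) = 0.1562
  p(3,3)=1/16: -0.0625 × log₂(0.0625) = 0.2500
H(X,Y) = 3.8820 bits


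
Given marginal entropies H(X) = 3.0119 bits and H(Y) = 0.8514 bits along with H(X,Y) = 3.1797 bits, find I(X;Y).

I(X;Y) = H(X) + H(Y) - H(X,Y)
I(X;Y) = 3.0119 + 0.8514 - 3.1797 = 0.6836 bits


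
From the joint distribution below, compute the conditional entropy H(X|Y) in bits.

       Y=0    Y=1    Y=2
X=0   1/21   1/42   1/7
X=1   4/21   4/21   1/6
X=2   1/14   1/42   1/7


H(X|Y) = Σ_y p(y) H(X|Y=y)
  p(Y=0) = 13/42, H(X|Y=0) = 1.3347
  p(Y=1) = 5/21, H(X|Y=1) = 0.9219
  p(Y=2) = 19/42, H(X|Y=2) = 1.5810
H(X|Y) = 0.3095×1.3347 + 0.2381×0.9219 + 0.4524×1.5810 = 1.3478 bits


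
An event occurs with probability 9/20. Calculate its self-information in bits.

Information content I(x) = -log₂(p(x))
I = -log₂(9/20) = -log₂(0.4500)
I = 1.1520 bits


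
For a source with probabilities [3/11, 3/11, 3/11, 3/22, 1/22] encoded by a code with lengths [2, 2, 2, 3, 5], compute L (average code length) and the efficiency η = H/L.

Average length L = Σ p_i × l_i = 2.2727 bits
Entropy H = 2.1283 bits
Efficiency η = H/L × 100% = 93.65%


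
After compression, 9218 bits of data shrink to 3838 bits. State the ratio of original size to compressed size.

Compression ratio = Original / Compressed
= 9218 / 3838 = 2.40:1


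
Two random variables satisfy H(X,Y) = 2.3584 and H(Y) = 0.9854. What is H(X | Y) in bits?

Chain rule: H(X,Y) = H(X|Y) + H(Y)
H(X|Y) = H(X,Y) - H(Y) = 2.3584 - 0.9854 = 1.373 bits


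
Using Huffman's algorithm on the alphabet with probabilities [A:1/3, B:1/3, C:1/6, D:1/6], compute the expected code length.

Huffman tree construction:
Combine smallest probabilities repeatedly
Resulting codes:
  A: 10 (length 2)
  B: 11 (length 2)
  C: 00 (length 2)
  D: 01 (length 2)
Average length = Σ p(s) × length(s) = 2.0000 bits


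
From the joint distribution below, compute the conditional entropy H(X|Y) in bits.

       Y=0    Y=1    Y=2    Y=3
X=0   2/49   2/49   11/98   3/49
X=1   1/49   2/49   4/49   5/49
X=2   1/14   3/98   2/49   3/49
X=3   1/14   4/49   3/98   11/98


H(X|Y) = Σ_y p(y) H(X|Y=y)
  p(Y=0) = 10/49, H(X|Y=0) = 1.8568
  p(Y=1) = 19/98, H(X|Y=1) = 1.8924
  p(Y=2) = 13/49, H(X|Y=2) = 1.8232
  p(Y=3) = 33/98, H(X|Y=3) = 1.9446
H(X|Y) = 0.2041×1.8568 + 0.1939×1.8924 + 0.2653×1.8232 + 0.3367×1.9446 = 1.8844 bits


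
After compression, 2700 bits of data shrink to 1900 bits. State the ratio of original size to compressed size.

Compression ratio = Original / Compressed
= 2700 / 1900 = 1.42:1


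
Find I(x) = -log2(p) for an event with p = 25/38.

Information content I(x) = -log₂(p(x))
I = -log₂(25/38) = -log₂(0.6579)
I = 0.6041 bits


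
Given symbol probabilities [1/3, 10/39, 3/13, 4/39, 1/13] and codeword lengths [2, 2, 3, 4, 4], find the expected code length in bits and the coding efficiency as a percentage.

Average length L = Σ p_i × l_i = 2.5897 bits
Entropy H = 2.1416 bits
Efficiency η = H/L × 100% = 82.69%


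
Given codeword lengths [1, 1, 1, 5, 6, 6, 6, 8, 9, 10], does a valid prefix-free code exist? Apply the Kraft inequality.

Kraft inequality: Σ 2^(-l_i) ≤ 1 for prefix-free code
Calculating: 2^(-1) + 2^(-1) + 2^(-1) + 2^(-5) + 2^(-6) + 2^(-6) + 2^(-6) + 2^(-8) + 2^(-9) + 2^(-10)
= 0.5 + 0.5 + 0.5 + 0.03125 + 0.015625 + 0.015625 + 0.015625 + 0.00390625 + 0.001953125 + 0.0009765625
= 1.5850
Since 1.5850 > 1, prefix-free code does not exist


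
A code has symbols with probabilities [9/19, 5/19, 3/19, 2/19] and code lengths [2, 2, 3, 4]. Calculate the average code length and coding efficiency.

Average length L = Σ p_i × l_i = 2.3684 bits
Entropy H = 1.7798 bits
Efficiency η = H/L × 100% = 75.15%


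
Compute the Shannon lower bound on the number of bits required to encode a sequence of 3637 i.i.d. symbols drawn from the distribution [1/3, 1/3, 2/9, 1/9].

Entropy H = 1.8911 bits/symbol
Minimum bits = H × n = 1.8911 × 3637
= 6877.79 bits


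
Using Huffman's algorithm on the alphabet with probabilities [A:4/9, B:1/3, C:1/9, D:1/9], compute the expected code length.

Huffman tree construction:
Combine smallest probabilities repeatedly
Resulting codes:
  A: 0 (length 1)
  B: 11 (length 2)
  C: 100 (length 3)
  D: 101 (length 3)
Average length = Σ p(s) × length(s) = 1.7778 bits


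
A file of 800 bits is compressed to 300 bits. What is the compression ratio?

Compression ratio = Original / Compressed
= 800 / 300 = 2.67:1


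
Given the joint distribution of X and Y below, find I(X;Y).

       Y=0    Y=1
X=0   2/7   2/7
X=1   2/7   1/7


H(X) = 0.9852, H(Y) = 0.9852, H(X,Y) = 1.9502
I(X;Y) = H(X) + H(Y) - H(X,Y) = 0.0202 bits


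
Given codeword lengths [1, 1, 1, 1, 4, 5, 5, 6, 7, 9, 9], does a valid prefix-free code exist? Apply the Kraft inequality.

Kraft inequality: Σ 2^(-l_i) ≤ 1 for prefix-free code
Calculating: 2^(-1) + 2^(-1) + 2^(-1) + 2^(-1) + 2^(-4) + 2^(-5) + 2^(-5) + 2^(-6) + 2^(-7) + 2^(-9) + 2^(-9)
= 0.5 + 0.5 + 0.5 + 0.5 + 0.0625 + 0.03125 + 0.03125 + 0.015625 + 0.0078125 + 0.001953125 + 0.001953125
= 2.1523
Since 2.1523 > 1, prefix-free code does not exist


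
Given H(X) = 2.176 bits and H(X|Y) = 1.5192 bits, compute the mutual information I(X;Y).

I(X;Y) = H(X) - H(X|Y)
I(X;Y) = 2.176 - 1.5192 = 0.6568 bits


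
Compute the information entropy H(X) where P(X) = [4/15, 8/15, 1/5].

H(X) = -Σ p(x) log₂ p(x)
  -4/15 × log₂(4/15) = 0.5085
  -8/15 × log₂(8/15) = 0.4837
  -1/5 × log₂(1/5) = 0.4644
H(X) = 1.4566 bits


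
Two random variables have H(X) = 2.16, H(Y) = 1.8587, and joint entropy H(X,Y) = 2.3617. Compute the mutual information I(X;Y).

I(X;Y) = H(X) + H(Y) - H(X,Y)
I(X;Y) = 2.16 + 1.8587 - 2.3617 = 1.657 bits


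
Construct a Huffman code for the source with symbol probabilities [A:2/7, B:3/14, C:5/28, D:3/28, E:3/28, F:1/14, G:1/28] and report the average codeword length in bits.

Huffman tree construction:
Combine smallest probabilities repeatedly
Resulting codes:
  A: 10 (length 2)
  B: 00 (length 2)
  C: 111 (length 3)
  D: 010 (length 3)
  E: 011 (length 3)
  F: 1101 (length 4)
  G: 1100 (length 4)
Average length = Σ p(s) × length(s) = 2.6071 bits


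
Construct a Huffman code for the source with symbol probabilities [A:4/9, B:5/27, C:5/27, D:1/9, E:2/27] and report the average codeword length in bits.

Huffman tree construction:
Combine smallest probabilities repeatedly
Resulting codes:
  A: 0 (length 1)
  B: 110 (length 3)
  C: 111 (length 3)
  D: 101 (length 3)
  E: 100 (length 3)
Average length = Σ p(s) × length(s) = 2.1111 bits


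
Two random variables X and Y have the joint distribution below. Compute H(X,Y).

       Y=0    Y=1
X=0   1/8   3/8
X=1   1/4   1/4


H(X,Y) = -Σ p(x,y) log₂ p(x,y)
  p(0,0)=1/8: -0.1250 × log₂(0.1250) = 0.3750
  p(0,1)=3/8: -0.3750 × log₂(0.3750) = 0.5306
  p(1,0)=1/4: -0.2500 × log₂(0.2500) = 0.5000
  p(1,1)=1/4: -0.2500 × log₂(0.2500) = 0.5000
H(X,Y) = 1.9056 bits


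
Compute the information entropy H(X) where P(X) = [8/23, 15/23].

H(X) = -Σ p(x) log₂ p(x)
  -8/23 × log₂(8/23) = 0.5299
  -15/23 × log₂(15/23) = 0.4022
H(X) = 0.9321 bits


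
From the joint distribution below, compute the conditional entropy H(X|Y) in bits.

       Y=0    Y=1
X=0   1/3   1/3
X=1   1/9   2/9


H(X|Y) = Σ_y p(y) H(X|Y=y)
  p(Y=0) = 4/9, H(X|Y=0) = 0.8113
  p(Y=1) = 5/9, H(X|Y=1) = 0.9710
H(X|Y) = 0.4444×0.8113 + 0.5556×0.9710 = 0.9000 bits


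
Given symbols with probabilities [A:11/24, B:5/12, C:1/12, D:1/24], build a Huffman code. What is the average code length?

Huffman tree construction:
Combine smallest probabilities repeatedly
Resulting codes:
  A: 0 (length 1)
  B: 11 (length 2)
  C: 101 (length 3)
  D: 100 (length 3)
Average length = Σ p(s) × length(s) = 1.6667 bits


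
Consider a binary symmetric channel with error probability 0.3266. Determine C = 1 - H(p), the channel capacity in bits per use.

For BSC with error probability p:
C = 1 - H(p) where H(p) is binary entropy
H(0.3266) = -0.3266 × log₂(0.3266) - 0.6734 × log₂(0.6734)
H(p) = 0.9114
C = 1 - 0.9114 = 0.0886 bits/use


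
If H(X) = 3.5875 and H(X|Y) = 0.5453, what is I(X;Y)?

I(X;Y) = H(X) - H(X|Y)
I(X;Y) = 3.5875 - 0.5453 = 3.0422 bits


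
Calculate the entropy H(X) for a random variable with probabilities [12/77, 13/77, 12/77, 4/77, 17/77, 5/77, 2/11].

H(X) = -Σ p(x) log₂ p(x)
  -12/77 × log₂(12/77) = 0.4179
  -13/77 × log₂(13/77) = 0.4333
  -12/77 × log₂(12/77) = 0.4179
  -4/77 × log₂(4/77) = 0.2217
  -17/77 × log₂(17/77) = 0.4811
  -5/77 × log₂(5/77) = 0.2562
  -2/11 × log₂(2/11) = 0.4472
H(X) = 2.6753 bits


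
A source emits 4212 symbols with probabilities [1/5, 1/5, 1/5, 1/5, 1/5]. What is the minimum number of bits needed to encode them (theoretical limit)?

Entropy H = 2.3219 bits/symbol
Minimum bits = H × n = 2.3219 × 4212
= 9779.96 bits


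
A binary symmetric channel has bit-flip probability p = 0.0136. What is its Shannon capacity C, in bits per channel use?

For BSC with error probability p:
C = 1 - H(p) where H(p) is binary entropy
H(0.0136) = -0.0136 × log₂(0.0136) - 0.9864 × log₂(0.9864)
H(p) = 0.1038
C = 1 - 0.1038 = 0.8962 bits/use


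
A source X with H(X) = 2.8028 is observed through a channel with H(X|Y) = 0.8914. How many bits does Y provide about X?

I(X;Y) = H(X) - H(X|Y)
I(X;Y) = 2.8028 - 0.8914 = 1.9114 bits


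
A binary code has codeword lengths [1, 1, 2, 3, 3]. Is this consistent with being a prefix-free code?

Kraft inequality: Σ 2^(-l_i) ≤ 1 for prefix-free code
Calculating: 2^(-1) + 2^(-1) + 2^(-2) + 2^(-3) + 2^(-3)
= 0.5 + 0.5 + 0.25 + 0.125 + 0.125
= 1.5000
Since 1.5000 > 1, prefix-free code does not exist


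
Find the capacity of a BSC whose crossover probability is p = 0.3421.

For BSC with error probability p:
C = 1 - H(p) where H(p) is binary entropy
H(0.3421) = -0.3421 × log₂(0.3421) - 0.6579 × log₂(0.6579)
H(p) = 0.9268
C = 1 - 0.9268 = 0.0732 bits/use


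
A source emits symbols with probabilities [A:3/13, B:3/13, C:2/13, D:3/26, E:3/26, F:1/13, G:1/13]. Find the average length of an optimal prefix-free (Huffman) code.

Huffman tree construction:
Combine smallest probabilities repeatedly
Resulting codes:
  A: 00 (length 2)
  B: 01 (length 2)
  C: 110 (length 3)
  D: 100 (length 3)
  E: 101 (length 3)
  F: 1110 (length 4)
  G: 1111 (length 4)
Average length = Σ p(s) × length(s) = 2.6923 bits


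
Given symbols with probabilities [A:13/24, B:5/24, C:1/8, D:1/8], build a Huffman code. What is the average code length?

Huffman tree construction:
Combine smallest probabilities repeatedly
Resulting codes:
  A: 1 (length 1)
  B: 00 (length 2)
  C: 010 (length 3)
  D: 011 (length 3)
Average length = Σ p(s) × length(s) = 1.7083 bits


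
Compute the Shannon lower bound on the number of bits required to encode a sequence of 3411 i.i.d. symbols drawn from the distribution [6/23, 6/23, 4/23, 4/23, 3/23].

Entropy H = 2.2725 bits/symbol
Minimum bits = H × n = 2.2725 × 3411
= 7751.50 bits


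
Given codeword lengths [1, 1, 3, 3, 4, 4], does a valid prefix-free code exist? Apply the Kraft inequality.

Kraft inequality: Σ 2^(-l_i) ≤ 1 for prefix-free code
Calculating: 2^(-1) + 2^(-1) + 2^(-3) + 2^(-3) + 2^(-4) + 2^(-4)
= 0.5 + 0.5 + 0.125 + 0.125 + 0.0625 + 0.0625
= 1.3750
Since 1.3750 > 1, prefix-free code does not exist


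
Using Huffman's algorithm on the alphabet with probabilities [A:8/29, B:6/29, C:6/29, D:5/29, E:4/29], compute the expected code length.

Huffman tree construction:
Combine smallest probabilities repeatedly
Resulting codes:
  A: 10 (length 2)
  B: 00 (length 2)
  C: 01 (length 2)
  D: 111 (length 3)
  E: 110 (length 3)
Average length = Σ p(s) × length(s) = 2.3103 bits


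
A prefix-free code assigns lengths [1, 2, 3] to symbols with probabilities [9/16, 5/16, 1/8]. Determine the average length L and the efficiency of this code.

Average length L = Σ p_i × l_i = 1.5625 bits
Entropy H = 1.3663 bits
Efficiency η = H/L × 100% = 87.44%


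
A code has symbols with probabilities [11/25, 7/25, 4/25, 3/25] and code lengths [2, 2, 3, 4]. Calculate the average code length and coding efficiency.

Average length L = Σ p_i × l_i = 2.4000 bits
Entropy H = 1.8255 bits
Efficiency η = H/L × 100% = 76.06%


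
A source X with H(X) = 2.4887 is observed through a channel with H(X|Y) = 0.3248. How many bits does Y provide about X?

I(X;Y) = H(X) - H(X|Y)
I(X;Y) = 2.4887 - 0.3248 = 2.1639 bits


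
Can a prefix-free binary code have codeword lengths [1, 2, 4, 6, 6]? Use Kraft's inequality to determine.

Kraft inequality: Σ 2^(-l_i) ≤ 1 for prefix-free code
Calculating: 2^(-1) + 2^(-2) + 2^(-4) + 2^(-6) + 2^(-6)
= 0.5 + 0.25 + 0.0625 + 0.015625 + 0.015625
= 0.8438
Since 0.8438 ≤ 1, prefix-free code exists


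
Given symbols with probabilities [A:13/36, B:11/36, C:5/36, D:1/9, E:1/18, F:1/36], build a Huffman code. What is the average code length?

Huffman tree construction:
Combine smallest probabilities repeatedly
Resulting codes:
  A: 0 (length 1)
  B: 10 (length 2)
  C: 110 (length 3)
  D: 1111 (length 4)
  E: 11101 (length 5)
  F: 11100 (length 5)
Average length = Σ p(s) × length(s) = 2.2500 bits


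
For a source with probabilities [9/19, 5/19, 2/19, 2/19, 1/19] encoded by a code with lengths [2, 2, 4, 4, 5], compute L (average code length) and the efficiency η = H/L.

Average length L = Σ p_i × l_i = 2.5789 bits
Entropy H = 1.9248 bits
Efficiency η = H/L × 100% = 74.64%


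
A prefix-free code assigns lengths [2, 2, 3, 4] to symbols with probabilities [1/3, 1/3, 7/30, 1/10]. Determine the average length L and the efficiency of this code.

Average length L = Σ p_i × l_i = 2.4333 bits
Entropy H = 1.8787 bits
Efficiency η = H/L × 100% = 77.21%


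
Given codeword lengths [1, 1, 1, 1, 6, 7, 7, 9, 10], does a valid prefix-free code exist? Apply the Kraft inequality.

Kraft inequality: Σ 2^(-l_i) ≤ 1 for prefix-free code
Calculating: 2^(-1) + 2^(-1) + 2^(-1) + 2^(-1) + 2^(-6) + 2^(-7) + 2^(-7) + 2^(-9) + 2^(-10)
= 0.5 + 0.5 + 0.5 + 0.5 + 0.015625 + 0.0078125 + 0.0078125 + 0.001953125 + 0.0009765625
= 2.0342
Since 2.0342 > 1, prefix-free code does not exist


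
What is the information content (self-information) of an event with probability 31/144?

Information content I(x) = -log₂(p(x))
I = -log₂(31/144) = -log₂(0.2153)
I = 2.2157 bits


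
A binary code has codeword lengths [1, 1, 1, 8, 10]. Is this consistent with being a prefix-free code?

Kraft inequality: Σ 2^(-l_i) ≤ 1 for prefix-free code
Calculating: 2^(-1) + 2^(-1) + 2^(-1) + 2^(-8) + 2^(-10)
= 0.5 + 0.5 + 0.5 + 0.00390625 + 0.0009765625
= 1.5049
Since 1.5049 > 1, prefix-free code does not exist


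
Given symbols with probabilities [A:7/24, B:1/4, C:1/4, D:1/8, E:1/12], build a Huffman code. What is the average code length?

Huffman tree construction:
Combine smallest probabilities repeatedly
Resulting codes:
  A: 11 (length 2)
  B: 01 (length 2)
  C: 10 (length 2)
  D: 001 (length 3)
  E: 000 (length 3)
Average length = Σ p(s) × length(s) = 2.2083 bits


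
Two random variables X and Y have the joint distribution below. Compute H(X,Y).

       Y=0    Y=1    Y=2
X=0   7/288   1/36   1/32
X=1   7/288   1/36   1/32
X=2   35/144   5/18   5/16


H(X,Y) = -Σ p(x,y) log₂ p(x,y)
  p(0,0)=7/288: -0.0243 × log₂(0.0243) = 0.1303
  p(0,1)=1/36: -0.0278 × log₂(0.0278) = 0.1436
  p(0,2)=1/32: -0.0312 × log₂(0.0312) = 0.1562
  p(1,0)=7/288: -0.0243 × log₂(0.0243) = 0.1303
  p(1,1)=1/36: -0.0278 × log₂(0.0278) = 0.1436
  p(1,2)=1/32: -0.0312 × log₂(0.0312) = 0.1562
  p(2,0)=35/144: -0.2431 × log₂(0.2431) = 0.4960
  p(2,1)=5/18: -0.2778 × log₂(0.2778) = 0.5133
  p(2,2)=5/16: -0.3125 × log₂(0.3125) = 0.5244
H(X,Y) = 2.3941 bits


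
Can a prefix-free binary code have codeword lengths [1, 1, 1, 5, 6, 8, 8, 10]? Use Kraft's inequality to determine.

Kraft inequality: Σ 2^(-l_i) ≤ 1 for prefix-free code
Calculating: 2^(-1) + 2^(-1) + 2^(-1) + 2^(-5) + 2^(-6) + 2^(-8) + 2^(-8) + 2^(-10)
= 0.5 + 0.5 + 0.5 + 0.03125 + 0.015625 + 0.00390625 + 0.00390625 + 0.0009765625
= 1.5557
Since 1.5557 > 1, prefix-free code does not exist


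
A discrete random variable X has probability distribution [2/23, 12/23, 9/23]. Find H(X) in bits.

H(X) = -Σ p(x) log₂ p(x)
  -2/23 × log₂(2/23) = 0.3064
  -12/23 × log₂(12/23) = 0.4897
  -9/23 × log₂(9/23) = 0.5297
H(X) = 1.3258 bits


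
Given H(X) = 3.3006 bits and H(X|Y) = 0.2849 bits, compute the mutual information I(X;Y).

I(X;Y) = H(X) - H(X|Y)
I(X;Y) = 3.3006 - 0.2849 = 3.0157 bits


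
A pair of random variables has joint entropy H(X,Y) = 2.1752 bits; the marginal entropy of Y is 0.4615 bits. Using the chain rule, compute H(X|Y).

Chain rule: H(X,Y) = H(X|Y) + H(Y)
H(X|Y) = H(X,Y) - H(Y) = 2.1752 - 0.4615 = 1.7137 bits


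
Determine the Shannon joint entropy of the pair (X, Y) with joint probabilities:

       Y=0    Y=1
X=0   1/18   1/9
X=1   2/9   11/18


H(X,Y) = -Σ p(x,y) log₂ p(x,y)
  p(0,0)=1/18: -0.0556 × log₂(0.0556) = 0.2317
  p(0,1)=1/9: -0.1111 × log₂(0.1111) = 0.3522
  p(1,0)=2/9: -0.2222 × log₂(0.2222) = 0.4822
  p(1,1)=11/18: -0.6111 × log₂(0.6111) = 0.4342
H(X,Y) = 1.5003 bits


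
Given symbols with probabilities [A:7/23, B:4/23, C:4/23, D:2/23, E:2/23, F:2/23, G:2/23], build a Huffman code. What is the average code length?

Huffman tree construction:
Combine smallest probabilities repeatedly
Resulting codes:
  A: 10 (length 2)
  B: 110 (length 3)
  C: 111 (length 3)
  D: 000 (length 3)
  E: 001 (length 3)
  F: 010 (length 3)
  G: 011 (length 3)
Average length = Σ p(s) × length(s) = 2.6957 bits


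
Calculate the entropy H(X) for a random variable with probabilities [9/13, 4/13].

H(X) = -Σ p(x) log₂ p(x)
  -9/13 × log₂(9/13) = 0.3673
  -4/13 × log₂(4/13) = 0.5232
H(X) = 0.8905 bits


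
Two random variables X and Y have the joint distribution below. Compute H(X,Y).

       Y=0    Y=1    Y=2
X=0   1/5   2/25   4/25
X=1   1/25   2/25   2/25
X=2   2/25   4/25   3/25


H(X,Y) = -Σ p(x,y) log₂ p(x,y)
  p(0,0)=1/5: -0.2000 × log₂(0.2000) = 0.4644
  p(0,1)=2/25: -0.0800 × log₂(0.0800) = 0.2915
  p(0,2)=4/25: -0.1600 × log₂(0.1600) = 0.4230
  p(1,0)=1/25: -0.0400 × log₂(0.0400) = 0.1858
  p(1,1)=2/25: -0.0800 × log₂(0.0800) = 0.2915
  p(1,2)=2/25: -0.0800 × log₂(0.0800) = 0.2915
  p(2,0)=2/25: -0.0800 × log₂(0.0800) = 0.2915
  p(2,1)=4/25: -0.1600 × log₂(0.1600) = 0.4230
  p(2,2)=3/25: -0.1200 × log₂(0.1200) = 0.3671
H(X,Y) = 3.0293 bits


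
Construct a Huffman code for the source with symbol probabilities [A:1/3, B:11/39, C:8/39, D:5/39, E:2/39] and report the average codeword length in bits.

Huffman tree construction:
Combine smallest probabilities repeatedly
Resulting codes:
  A: 11 (length 2)
  B: 10 (length 2)
  C: 01 (length 2)
  D: 001 (length 3)
  E: 000 (length 3)
Average length = Σ p(s) × length(s) = 2.1795 bits


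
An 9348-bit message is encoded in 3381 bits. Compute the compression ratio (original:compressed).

Compression ratio = Original / Compressed
= 9348 / 3381 = 2.76:1


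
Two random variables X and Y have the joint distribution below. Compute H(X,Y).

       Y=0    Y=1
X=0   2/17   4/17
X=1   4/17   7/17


H(X,Y) = -Σ p(x,y) log₂ p(x,y)
  p(0,0)=2/17: -0.1176 × log₂(0.1176) = 0.3632
  p(0,1)=4/17: -0.2353 × log₂(0.2353) = 0.4912
  p(1,0)=4/17: -0.2353 × log₂(0.2353) = 0.4912
  p(1,1)=7/17: -0.4118 × log₂(0.4118) = 0.5271
H(X,Y) = 1.8727 bits


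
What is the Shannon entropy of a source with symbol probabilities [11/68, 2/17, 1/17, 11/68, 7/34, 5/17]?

H(X) = -Σ p(x) log₂ p(x)
  -11/68 × log₂(11/68) = 0.4251
  -2/17 × log₂(2/17) = 0.3632
  -1/17 × log₂(1/17) = 0.2404
  -11/68 × log₂(11/68) = 0.4251
  -7/34 × log₂(7/34) = 0.4694
  -5/17 × log₂(5/17) = 0.5193
H(X) = 2.4426 bits


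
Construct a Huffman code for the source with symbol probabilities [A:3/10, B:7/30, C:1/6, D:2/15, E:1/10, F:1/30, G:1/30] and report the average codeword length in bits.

Huffman tree construction:
Combine smallest probabilities repeatedly
Resulting codes:
  A: 10 (length 2)
  B: 01 (length 2)
  C: 111 (length 3)
  D: 110 (length 3)
  E: 001 (length 3)
  F: 0000 (length 4)
  G: 0001 (length 4)
Average length = Σ p(s) × length(s) = 2.5333 bits


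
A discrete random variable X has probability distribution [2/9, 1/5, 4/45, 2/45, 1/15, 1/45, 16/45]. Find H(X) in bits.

H(X) = -Σ p(x) log₂ p(x)
  -2/9 × log₂(2/9) = 0.4822
  -1/5 × log₂(1/5) = 0.4644
  -4/45 × log₂(4/45) = 0.3104
  -2/45 × log₂(2/45) = 0.1996
  -1/15 × log₂(1/15) = 0.2605
  -1/45 × log₂(1/45) = 0.1220
  -16/45 × log₂(16/45) = 0.5304
H(X) = 2.3696 bits


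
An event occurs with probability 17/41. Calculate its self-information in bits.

Information content I(x) = -log₂(p(x))
I = -log₂(17/41) = -log₂(0.4146)
I = 1.2701 bits


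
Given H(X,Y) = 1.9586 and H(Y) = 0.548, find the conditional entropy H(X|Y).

Chain rule: H(X,Y) = H(X|Y) + H(Y)
H(X|Y) = H(X,Y) - H(Y) = 1.9586 - 0.548 = 1.4106 bits


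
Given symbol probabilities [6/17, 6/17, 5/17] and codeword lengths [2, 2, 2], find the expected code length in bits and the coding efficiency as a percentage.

Average length L = Σ p_i × l_i = 2.0000 bits
Entropy H = 1.5799 bits
Efficiency η = H/L × 100% = 78.99%
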